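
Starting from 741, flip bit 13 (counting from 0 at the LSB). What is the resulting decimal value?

8933

x = 0000001011100101
bit 13 is currently 0; toggle it via x ^ (1 << 13) = x ^ 8192
→ 0010001011100101 = 8933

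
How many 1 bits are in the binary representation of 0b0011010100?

4

n = 11010100
Count the 1s: 1 + 1 + 1 + 1 = 4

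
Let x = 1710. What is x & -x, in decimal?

x = 11010101110 = 1710
-x (two's complement) = …00101010010
AND   = 00000000010 = 2
(x & -x isolates the lowest set bit of x.)

2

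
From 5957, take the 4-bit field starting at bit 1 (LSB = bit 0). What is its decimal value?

2

v = 01011101000101
Shift right by 1: 0101110100010
Mask low 4 bits: 0010 = 2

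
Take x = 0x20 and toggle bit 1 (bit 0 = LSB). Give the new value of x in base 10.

34

x = 00000100000
bit 1 is currently 0; toggle it via x ^ (1 << 1) = x ^ 2
→ 00000100010 = 34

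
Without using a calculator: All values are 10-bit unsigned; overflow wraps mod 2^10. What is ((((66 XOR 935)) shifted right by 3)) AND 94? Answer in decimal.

66 = 0001000010
935 = 1110100111
→ XOR → 1111100101 = 997
→ shifted right by 3 → 0001111100 = 124
94 = 0001011110
→ AND → 0001011100 = 92

92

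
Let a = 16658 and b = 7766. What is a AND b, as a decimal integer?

18

16658 = 100000100010010
7766 = 001111001010110
AND → 000000000010010 = 18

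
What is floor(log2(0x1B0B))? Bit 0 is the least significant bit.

12

0x1B0B = 1101100001011
The topmost 1 is at position 12 (since 2^12 = 4096 ≤ 6923 < 8192).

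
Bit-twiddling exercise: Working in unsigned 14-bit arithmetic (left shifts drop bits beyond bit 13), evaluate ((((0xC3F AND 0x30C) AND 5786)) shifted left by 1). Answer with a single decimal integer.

0xC3F = 00110000111111
0x30C = 00001100001100
→ AND → 00000000001100 = 12
5786 = 01011010011010
→ AND → 00000000001000 = 8
→ shifted left by 1 (mod 2^14) → 00000000010000 = 16

16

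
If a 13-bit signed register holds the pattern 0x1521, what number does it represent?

pattern = 1010100100001 (MSB is 1 ⇒ negative)
Invert: 0101011011110, add 1 → 0101011011111 = 2783, so the value is -2783.
(Equivalently: 5409 - 2^13 = 5409 - 8192 = -2783.)

-2783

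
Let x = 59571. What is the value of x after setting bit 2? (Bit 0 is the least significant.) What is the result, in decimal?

59575

x = 1110100010110011
bit 2 is currently 0; set it via x | (1 << 2) = x | 4
→ 1110100010110111 = 59575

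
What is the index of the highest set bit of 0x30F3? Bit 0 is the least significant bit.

0x30F3 = 11000011110011
The topmost 1 is at position 13 (since 2^13 = 8192 ≤ 12531 < 16384).

13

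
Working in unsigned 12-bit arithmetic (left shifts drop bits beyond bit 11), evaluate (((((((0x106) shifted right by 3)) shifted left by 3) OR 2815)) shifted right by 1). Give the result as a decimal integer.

0x106 = 000100000110
→ shifted right by 3 → 000000100000 = 32
→ shifted left by 3 (mod 2^12) → 000100000000 = 256
2815 = 101011111111
→ OR → 101111111111 = 3071
→ shifted right by 1 → 010111111111 = 1535

1535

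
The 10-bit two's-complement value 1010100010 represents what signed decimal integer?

pattern = 1010100010 (MSB is 1 ⇒ negative)
Invert: 0101011101, add 1 → 0101011110 = 350, so the value is -350.
(Equivalently: 674 - 2^10 = 674 - 1024 = -350.)

-350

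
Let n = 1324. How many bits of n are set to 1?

1324 = 10100101100
Count the 1s: 1 + 1 + 1 + 1 + 1 = 5

5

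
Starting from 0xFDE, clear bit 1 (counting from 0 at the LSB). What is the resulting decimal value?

4060

x = 0111111011110
bit 1 is currently 1; clear it via x & ~(1 << 1) = x & ~2
→ 0111111011100 = 4060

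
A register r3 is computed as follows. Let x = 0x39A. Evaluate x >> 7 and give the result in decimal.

7

0x39A = 1110011010
shift right by 7 → 0000000111 = 7
(equivalently, floor(922 / 128))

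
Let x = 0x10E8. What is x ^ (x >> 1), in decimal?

6300

x = 1000011101000 = 4328
x>>1 = 0100001110100
XOR  = 1100010011100 = 6300
(x ^ (x >> 1) gives the standard binary-reflected Gray code of x.)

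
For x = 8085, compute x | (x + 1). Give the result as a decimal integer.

x = 1111110010101 = 8085
x + 1 = 1111110010110
OR    = 1111110010111 = 8087
(x | (x + 1) sets the lowest cleared bit.)

8087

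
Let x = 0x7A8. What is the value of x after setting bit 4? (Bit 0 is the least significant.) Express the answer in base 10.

x = 11110101000
bit 4 is currently 0; set it via x | (1 << 4) = x | 16
→ 11110111000 = 1976

1976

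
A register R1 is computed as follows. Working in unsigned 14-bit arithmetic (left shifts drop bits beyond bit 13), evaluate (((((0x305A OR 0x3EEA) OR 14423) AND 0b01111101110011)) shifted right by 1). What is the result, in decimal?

0x305A = 11000001011010
0x3EEA = 11111011101010
→ OR → 11111011111010 = 16122
14423 = 11100001010111
→ OR → 11111011111111 = 16127
0b01111101110011 = 01111101110011
→ AND → 01111001110011 = 7795
→ shifted right by 1 → 00111100111001 = 3897

3897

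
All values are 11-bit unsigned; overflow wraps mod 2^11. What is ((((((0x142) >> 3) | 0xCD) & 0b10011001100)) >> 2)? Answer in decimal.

0x142 = 00101000010
→ >> 3 → 00000101000 = 40
0xCD = 00011001101
→ | → 00011101101 = 237
0b10011001100 = 10011001100
→ & → 00011001100 = 204
→ >> 2 → 00000110011 = 51

51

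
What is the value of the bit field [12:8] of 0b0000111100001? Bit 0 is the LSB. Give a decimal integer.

1

v = 0000111100001
Shift right by 8: 00001
Mask low 5 bits: 00001 = 1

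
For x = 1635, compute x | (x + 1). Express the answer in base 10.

x = 11001100011 = 1635
x + 1 = 11001100100
OR    = 11001100111 = 1639
(x | (x + 1) sets the lowest cleared bit.)

1639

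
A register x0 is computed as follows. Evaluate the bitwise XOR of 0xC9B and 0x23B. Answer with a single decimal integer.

0xC9B = 110010011011
0x23B = 001000111011
XOR → 111010100000 = 3744

3744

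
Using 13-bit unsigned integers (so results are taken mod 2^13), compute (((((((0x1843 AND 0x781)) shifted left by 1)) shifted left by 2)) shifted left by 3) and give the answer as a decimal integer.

0x1843 = 1100001000011
0x781 = 0011110000001
→ AND → 0000000000001 = 1
→ shifted left by 1 (mod 2^13) → 0000000000010 = 2
→ shifted left by 2 (mod 2^13) → 0000000001000 = 8
→ shifted left by 3 (mod 2^13) → 0000001000000 = 64

64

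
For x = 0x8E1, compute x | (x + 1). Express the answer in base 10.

2275

x = 100011100001 = 2273
x + 1 = 100011100010
OR    = 100011100011 = 2275
(x | (x + 1) sets the lowest cleared bit.)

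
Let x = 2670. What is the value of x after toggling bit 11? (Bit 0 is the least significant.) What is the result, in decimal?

x = 101001101110
bit 11 is currently 1; toggle it via x ^ (1 << 11) = x ^ 2048
→ 001001101110 = 622

622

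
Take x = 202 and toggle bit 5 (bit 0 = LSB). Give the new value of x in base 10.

x = 11001010
bit 5 is currently 0; toggle it via x ^ (1 << 5) = x ^ 32
→ 11101010 = 234

234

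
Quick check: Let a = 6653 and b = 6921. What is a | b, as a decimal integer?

7165

6653 = 1100111111101
6921 = 1101100001001
 OR → 1101111111101 = 7165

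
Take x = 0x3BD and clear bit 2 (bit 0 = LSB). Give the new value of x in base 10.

x = 1110111101
bit 2 is currently 1; clear it via x & ~(1 << 2) = x & ~4
→ 1110111001 = 953

953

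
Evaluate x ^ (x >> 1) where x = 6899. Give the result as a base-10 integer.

6026

x = 1101011110011 = 6899
x>>1 = 0110101111001
XOR  = 1011110001010 = 6026
(x ^ (x >> 1) gives the standard binary-reflected Gray code of x.)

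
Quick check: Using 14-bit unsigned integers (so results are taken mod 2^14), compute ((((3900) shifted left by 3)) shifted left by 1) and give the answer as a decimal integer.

13248

3900 = 00111100111100
→ shifted left by 3 (mod 2^14) → 11100111100000 = 14816
→ shifted left by 1 (mod 2^14) → 11001111000000 = 13248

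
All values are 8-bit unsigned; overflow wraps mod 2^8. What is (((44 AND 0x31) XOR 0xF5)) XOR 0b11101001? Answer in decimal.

60

44 = 00101100
0x31 = 00110001
→ AND → 00100000 = 32
0xF5 = 11110101
→ XOR → 11010101 = 213
0b11101001 = 11101001
→ XOR → 00111100 = 60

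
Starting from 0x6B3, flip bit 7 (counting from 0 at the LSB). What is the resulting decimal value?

1587

x = 011010110011
bit 7 is currently 1; toggle it via x ^ (1 << 7) = x ^ 128
→ 011000110011 = 1587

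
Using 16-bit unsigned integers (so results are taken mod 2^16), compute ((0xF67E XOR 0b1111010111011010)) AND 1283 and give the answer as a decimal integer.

256

0xF67E = 1111011001111110
0b1111010111011010 = 1111010111011010
→ XOR → 0000001110100100 = 932
1283 = 0000010100000011
→ AND → 0000000100000000 = 256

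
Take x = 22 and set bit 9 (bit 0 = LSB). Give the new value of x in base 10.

x = 0000010110
bit 9 is currently 0; set it via x | (1 << 9) = x | 512
→ 1000010110 = 534

534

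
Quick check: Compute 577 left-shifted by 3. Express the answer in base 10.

577 = 0001001000001
shift left by 3 → 1001000001000 = 4616
(equivalently, 577 × 2^3 = 577 × 8)

4616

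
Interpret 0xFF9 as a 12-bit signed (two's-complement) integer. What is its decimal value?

-7

pattern = 111111111001 (MSB is 1 ⇒ negative)
Invert: 000000000110, add 1 → 000000000111 = 7, so the value is -7.
(Equivalently: 4089 - 2^12 = 4089 - 4096 = -7.)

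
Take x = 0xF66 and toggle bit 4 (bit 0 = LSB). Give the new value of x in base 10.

x = 111101100110
bit 4 is currently 0; toggle it via x ^ (1 << 4) = x ^ 16
→ 111101110110 = 3958

3958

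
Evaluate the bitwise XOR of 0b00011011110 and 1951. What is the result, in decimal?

1857

a = 00011011110
1951 = 11110011111
XOR → 11101000001 = 1857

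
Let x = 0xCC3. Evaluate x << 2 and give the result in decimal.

13068

0xCC3 = 00110011000011
shift left by 2 → 11001100001100 = 13068
(equivalently, 3267 × 2^2 = 3267 × 4)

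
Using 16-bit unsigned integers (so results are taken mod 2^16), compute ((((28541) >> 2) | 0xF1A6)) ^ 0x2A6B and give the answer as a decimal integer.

53652

28541 = 0110111101111101
→ >> 2 → 0001101111011111 = 7135
0xF1A6 = 1111000110100110
→ | → 1111101111111111 = 64511
0x2A6B = 0010101001101011
→ ^ → 1101000110010100 = 53652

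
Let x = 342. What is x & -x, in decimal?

x = 101010110 = 342
-x (two's complement) = …010101010
AND   = 000000010 = 2
(x & -x isolates the lowest set bit of x.)

2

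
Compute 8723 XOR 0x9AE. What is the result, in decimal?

11197

8723 = 10001000010011
0x9AE = 00100110101110
XOR → 10101110111101 = 11197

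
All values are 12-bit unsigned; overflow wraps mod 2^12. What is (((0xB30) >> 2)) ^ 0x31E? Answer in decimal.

466

0xB30 = 101100110000
→ >> 2 → 001011001100 = 716
0x31E = 001100011110
→ ^ → 000111010010 = 466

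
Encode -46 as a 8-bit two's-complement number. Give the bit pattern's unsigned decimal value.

46 in 8 bits: 00101110
Invert: 11010001
Add 1:  11010010 = 210
(Check: 2^8 - 46 = 256 - 46 = 210.)

210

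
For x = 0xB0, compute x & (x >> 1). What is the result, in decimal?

16

x = 10110000 = 176
x>>1 = 01011000
AND  = 00010000 = 16
(x & (x >> 1) has a 1 wherever x has two consecutive 1 bits.)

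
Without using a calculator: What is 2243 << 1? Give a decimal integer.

4486

2243 = 0100011000011
shift left by 1 → 1000110000110 = 4486
(equivalently, 2243 × 2^1 = 2243 × 2)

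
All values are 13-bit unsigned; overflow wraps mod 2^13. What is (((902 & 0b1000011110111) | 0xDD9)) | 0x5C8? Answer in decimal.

3551

902 = 0001110000110
0b1000011110111 = 1000011110111
→ & → 0000010000110 = 134
0xDD9 = 0110111011001
→ | → 0110111011111 = 3551
0x5C8 = 0010111001000
→ | → 0110111011111 = 3551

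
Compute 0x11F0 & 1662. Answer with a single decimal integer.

112

0x11F0 = 1000111110000
1662 = 0011001111110
AND → 0000001110000 = 112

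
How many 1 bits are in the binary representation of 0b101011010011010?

n = 101011010011010
Count the 1s: 1 + 1 + 1 + 1 + 1 + 1 + 1 + 1 = 8

8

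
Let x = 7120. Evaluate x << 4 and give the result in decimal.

7120 = 00001101111010000
shift left by 4 → 11011110100000000 = 113920
(equivalently, 7120 × 2^4 = 7120 × 16)

113920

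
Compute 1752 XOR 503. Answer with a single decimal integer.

1752 = 11011011000
503 = 00111110111
XOR → 11100101111 = 1839

1839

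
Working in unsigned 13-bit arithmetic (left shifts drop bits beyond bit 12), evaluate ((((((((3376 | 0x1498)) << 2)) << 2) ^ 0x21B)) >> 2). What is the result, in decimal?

3376 = 0110100110000
0x1498 = 1010010011000
→ | → 1110110111000 = 7608
→ << 2 (mod 2^13) → 1011011100000 = 5856
→ << 2 (mod 2^13) → 1101110000000 = 7040
0x21B = 0001000011011
→ ^ → 1100110011011 = 6555
→ >> 2 → 0011001100110 = 1638

1638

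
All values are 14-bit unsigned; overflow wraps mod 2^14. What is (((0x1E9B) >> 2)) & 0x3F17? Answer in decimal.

1798

0x1E9B = 01111010011011
→ >> 2 → 00011110100110 = 1958
0x3F17 = 11111100010111
→ & → 00011100000110 = 1798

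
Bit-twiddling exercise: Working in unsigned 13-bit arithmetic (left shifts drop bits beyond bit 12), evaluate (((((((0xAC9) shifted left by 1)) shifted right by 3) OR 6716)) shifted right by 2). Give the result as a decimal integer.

1711

0xAC9 = 0101011001001
→ shifted left by 1 (mod 2^13) → 1010110010010 = 5522
→ shifted right by 3 → 0001010110010 = 690
6716 = 1101000111100
→ OR → 1101010111110 = 6846
→ shifted right by 2 → 0011010101111 = 1711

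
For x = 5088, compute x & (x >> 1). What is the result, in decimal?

x = 1001111100000 = 5088
x>>1 = 0100111110000
AND  = 0000111100000 = 480
(x & (x >> 1) has a 1 wherever x has two consecutive 1 bits.)

480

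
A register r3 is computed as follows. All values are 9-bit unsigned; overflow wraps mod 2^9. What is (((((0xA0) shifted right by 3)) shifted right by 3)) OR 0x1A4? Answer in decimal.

422

0xA0 = 010100000
→ shifted right by 3 → 000010100 = 20
→ shifted right by 3 → 000000010 = 2
0x1A4 = 110100100
→ OR → 110100110 = 422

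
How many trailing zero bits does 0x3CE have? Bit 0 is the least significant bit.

0x3CE = 1111001110
Trailing zeros: 1, so the lowest set bit is bit 1 (value 2).

1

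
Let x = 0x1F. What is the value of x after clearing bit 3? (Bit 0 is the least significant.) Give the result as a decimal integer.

x = 00011111
bit 3 is currently 1; clear it via x & ~(1 << 3) = x & ~8
→ 00010111 = 23

23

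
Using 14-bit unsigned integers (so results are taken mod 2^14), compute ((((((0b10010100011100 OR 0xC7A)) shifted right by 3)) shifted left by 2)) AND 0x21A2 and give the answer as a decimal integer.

0b10010100011100 = 10010100011100
0xC7A = 00110001111010
→ OR → 10110101111110 = 11646
→ shifted right by 3 → 00010110101111 = 1455
→ shifted left by 2 (mod 2^14) → 01011010111100 = 5820
0x21A2 = 10000110100010
→ AND → 00000010100000 = 160

160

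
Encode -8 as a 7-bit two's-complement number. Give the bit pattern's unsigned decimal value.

8 in 7 bits: 0001000
Invert: 1110111
Add 1:  1111000 = 120
(Check: 2^7 - 8 = 128 - 8 = 120.)

120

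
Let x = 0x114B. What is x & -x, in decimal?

x = 1000101001011 = 4427
-x (two's complement) = …0111010110101
AND   = 0000000000001 = 1
(x & -x isolates the lowest set bit of x.)

1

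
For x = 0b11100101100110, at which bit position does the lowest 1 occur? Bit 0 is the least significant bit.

1

0b11100101100110 = 11100101100110
Trailing zeros: 1, so the lowest set bit is bit 1 (value 2).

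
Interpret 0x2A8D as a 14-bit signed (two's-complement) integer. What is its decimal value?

-5491

pattern = 10101010001101 (MSB is 1 ⇒ negative)
Invert: 01010101110010, add 1 → 01010101110011 = 5491, so the value is -5491.
(Equivalently: 10893 - 2^14 = 10893 - 16384 = -5491.)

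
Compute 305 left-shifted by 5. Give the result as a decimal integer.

305 = 00000100110001
shift left by 5 → 10011000100000 = 9760
(equivalently, 305 × 2^5 = 305 × 32)

9760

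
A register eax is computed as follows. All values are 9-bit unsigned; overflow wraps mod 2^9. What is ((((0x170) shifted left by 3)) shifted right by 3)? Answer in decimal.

48

0x170 = 101110000
→ shifted left by 3 (mod 2^9) → 110000000 = 384
→ shifted right by 3 → 000110000 = 48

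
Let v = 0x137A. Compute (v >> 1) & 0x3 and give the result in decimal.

1

v = 1001101111010
Shift right by 1: 100110111101
Mask low 2 bits: 01 = 1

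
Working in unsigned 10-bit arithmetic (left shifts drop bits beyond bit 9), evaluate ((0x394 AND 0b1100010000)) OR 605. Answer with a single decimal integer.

861

0x394 = 1110010100
0b1100010000 = 1100010000
→ AND → 1100010000 = 784
605 = 1001011101
→ OR → 1101011101 = 861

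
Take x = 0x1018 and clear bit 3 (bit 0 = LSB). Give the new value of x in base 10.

4112

x = 1000000011000
bit 3 is currently 1; clear it via x & ~(1 << 3) = x & ~8
→ 1000000010000 = 4112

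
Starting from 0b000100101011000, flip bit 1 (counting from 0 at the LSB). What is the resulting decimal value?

2394

x = 000100101011000
bit 1 is currently 0; toggle it via x ^ (1 << 1) = x ^ 2
→ 000100101011010 = 2394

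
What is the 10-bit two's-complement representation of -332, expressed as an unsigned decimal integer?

332 in 10 bits: 0101001100
Invert: 1010110011
Add 1:  1010110100 = 692
(Check: 2^10 - 332 = 1024 - 332 = 692.)

692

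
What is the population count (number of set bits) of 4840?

6

4840 = 1001011101000
Count the 1s: 1 + 1 + 1 + 1 + 1 + 1 = 6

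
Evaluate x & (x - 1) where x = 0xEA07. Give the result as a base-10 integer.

59910

x = 1110101000000111 = 59911
x - 1 = 1110101000000110
AND   = 1110101000000110 = 59910
(x & (x - 1) clears the lowest set bit of x.)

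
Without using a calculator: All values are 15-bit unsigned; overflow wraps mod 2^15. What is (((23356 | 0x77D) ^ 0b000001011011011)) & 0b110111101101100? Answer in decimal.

23356 = 101101100111100
0x77D = 000011101111101
→ | → 101111101111101 = 24445
0b000001011011011 = 000001011011011
→ ^ → 101110110100110 = 23974
0b110111101101100 = 110111101101100
→ & → 100110100100100 = 19748

19748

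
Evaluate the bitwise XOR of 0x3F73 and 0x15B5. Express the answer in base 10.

0x3F73 = 11111101110011
0x15B5 = 01010110110101
XOR → 10101011000110 = 10950

10950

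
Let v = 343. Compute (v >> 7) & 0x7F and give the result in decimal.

v = 00000101010111
Shift right by 7: 0000010
Mask low 7 bits: 0000010 = 2

2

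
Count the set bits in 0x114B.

6

0x114B = 1000101001011
Count the 1s: 1 + 1 + 1 + 1 + 1 + 1 = 6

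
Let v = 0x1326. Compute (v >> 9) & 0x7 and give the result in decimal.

1

v = 1001100100110
Shift right by 9: 1001
Mask low 3 bits: 001 = 1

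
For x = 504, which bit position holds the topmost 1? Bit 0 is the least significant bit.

8

504 = 111111000
The topmost 1 is at position 8 (since 2^8 = 256 ≤ 504 < 512).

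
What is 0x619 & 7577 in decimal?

0x619 = 0011000011001
7577 = 1110110011001
AND → 0010000011001 = 1049

1049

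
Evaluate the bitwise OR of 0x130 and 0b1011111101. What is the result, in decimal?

1021

0x130 = 0100110000
b = 1011111101
 OR → 1111111101 = 1021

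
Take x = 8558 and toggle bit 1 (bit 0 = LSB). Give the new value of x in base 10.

x = 10000101101110
bit 1 is currently 1; toggle it via x ^ (1 << 1) = x ^ 2
→ 10000101101100 = 8556

8556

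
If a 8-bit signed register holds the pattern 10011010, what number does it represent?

-102

pattern = 10011010 (MSB is 1 ⇒ negative)
Invert: 01100101, add 1 → 01100110 = 102, so the value is -102.
(Equivalently: 154 - 2^8 = 154 - 256 = -102.)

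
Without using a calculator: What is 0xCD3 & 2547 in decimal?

0xCD3 = 110011010011
2547 = 100111110011
AND → 100011010011 = 2259

2259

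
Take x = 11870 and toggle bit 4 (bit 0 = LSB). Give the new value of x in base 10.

x = 10111001011110
bit 4 is currently 1; toggle it via x ^ (1 << 4) = x ^ 16
→ 10111001001110 = 11854

11854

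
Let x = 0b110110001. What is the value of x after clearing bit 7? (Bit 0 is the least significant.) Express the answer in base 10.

x = 110110001
bit 7 is currently 1; clear it via x & ~(1 << 7) = x & ~128
→ 100110001 = 305

305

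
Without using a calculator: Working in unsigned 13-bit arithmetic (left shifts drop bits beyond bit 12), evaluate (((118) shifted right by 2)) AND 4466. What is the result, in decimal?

118 = 0000001110110
→ shifted right by 2 → 0000000011101 = 29
4466 = 1000101110010
→ AND → 0000000010000 = 16

16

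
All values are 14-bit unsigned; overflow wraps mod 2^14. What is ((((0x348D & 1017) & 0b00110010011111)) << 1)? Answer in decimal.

0x348D = 11010010001101
1017 = 00001111111001
→ & → 00000010001001 = 137
0b00110010011111 = 00110010011111
→ & → 00000010001001 = 137
→ << 1 (mod 2^14) → 00000100010010 = 274

274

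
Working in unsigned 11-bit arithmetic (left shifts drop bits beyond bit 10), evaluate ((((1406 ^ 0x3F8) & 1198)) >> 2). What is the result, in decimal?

1406 = 10101111110
0x3F8 = 01111111000
→ ^ → 11010000110 = 1670
1198 = 10010101110
→ & → 10010000110 = 1158
→ >> 2 → 00100100001 = 289

289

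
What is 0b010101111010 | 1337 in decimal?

a = 10101111010
1337 = 10100111001
 OR → 10101111011 = 1403

1403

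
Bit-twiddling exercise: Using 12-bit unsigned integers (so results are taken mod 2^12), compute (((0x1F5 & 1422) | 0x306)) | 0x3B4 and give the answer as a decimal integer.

0x1F5 = 000111110101
1422 = 010110001110
→ & → 000110000100 = 388
0x306 = 001100000110
→ | → 001110000110 = 902
0x3B4 = 001110110100
→ | → 001110110110 = 950

950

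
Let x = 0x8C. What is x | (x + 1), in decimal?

x = 10001100 = 140
x + 1 = 10001101
OR    = 10001101 = 141
(x | (x + 1) sets the lowest cleared bit.)

141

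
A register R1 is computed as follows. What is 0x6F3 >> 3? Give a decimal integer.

222

0x6F3 = 11011110011
shift right by 3 → 00011011110 = 222
(equivalently, floor(1779 / 8))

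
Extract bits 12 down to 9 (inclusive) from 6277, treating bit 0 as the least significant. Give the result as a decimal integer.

v = 1100010000101
Shift right by 9: 1100
Mask low 4 bits: 1100 = 12

12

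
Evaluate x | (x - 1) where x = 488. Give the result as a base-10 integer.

x = 111101000 = 488
x - 1 = 111100111
OR    = 111101111 = 495
(x | (x - 1) sets all bits below the lowest set bit.)

495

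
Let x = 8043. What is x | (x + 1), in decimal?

x = 1111101101011 = 8043
x + 1 = 1111101101100
OR    = 1111101101111 = 8047
(x | (x + 1) sets the lowest cleared bit.)

8047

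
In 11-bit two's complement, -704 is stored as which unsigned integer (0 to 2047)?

1344

704 in 11 bits: 01011000000
Invert: 10100111111
Add 1:  10101000000 = 1344
(Check: 2^11 - 704 = 2048 - 704 = 1344.)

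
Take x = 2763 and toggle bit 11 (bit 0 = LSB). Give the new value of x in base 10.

715

x = 0101011001011
bit 11 is currently 1; toggle it via x ^ (1 << 11) = x ^ 2048
→ 0001011001011 = 715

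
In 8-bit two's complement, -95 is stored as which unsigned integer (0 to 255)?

161

95 in 8 bits: 01011111
Invert: 10100000
Add 1:  10100001 = 161
(Check: 2^8 - 95 = 256 - 95 = 161.)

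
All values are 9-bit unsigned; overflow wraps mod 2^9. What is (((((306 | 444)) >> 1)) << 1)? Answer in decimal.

446

306 = 100110010
444 = 110111100
→ | → 110111110 = 446
→ >> 1 → 011011111 = 223
→ << 1 (mod 2^9) → 110111110 = 446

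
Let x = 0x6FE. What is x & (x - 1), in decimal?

1788

x = 11011111110 = 1790
x - 1 = 11011111101
AND   = 11011111100 = 1788
(x & (x - 1) clears the lowest set bit of x.)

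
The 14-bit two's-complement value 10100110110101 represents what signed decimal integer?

pattern = 10100110110101 (MSB is 1 ⇒ negative)
Invert: 01011001001010, add 1 → 01011001001011 = 5707, so the value is -5707.
(Equivalently: 10677 - 2^14 = 10677 - 16384 = -5707.)

-5707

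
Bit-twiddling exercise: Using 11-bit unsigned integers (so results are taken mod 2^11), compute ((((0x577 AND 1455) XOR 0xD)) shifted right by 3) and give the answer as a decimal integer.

165

0x577 = 10101110111
1455 = 10110101111
→ AND → 10100100111 = 1319
0xD = 00000001101
→ XOR → 10100101010 = 1322
→ shifted right by 3 → 00010100101 = 165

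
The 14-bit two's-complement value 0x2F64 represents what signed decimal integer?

pattern = 10111101100100 (MSB is 1 ⇒ negative)
Invert: 01000010011011, add 1 → 01000010011100 = 4252, so the value is -4252.
(Equivalently: 12132 - 2^14 = 12132 - 16384 = -4252.)

-4252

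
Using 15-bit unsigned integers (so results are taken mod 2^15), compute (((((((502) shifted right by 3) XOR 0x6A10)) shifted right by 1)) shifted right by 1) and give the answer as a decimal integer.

502 = 000000111110110
→ shifted right by 3 → 000000000111110 = 62
0x6A10 = 110101000010000
→ XOR → 110101000101110 = 27182
→ shifted right by 1 → 011010100010111 = 13591
→ shifted right by 1 → 001101010001011 = 6795

6795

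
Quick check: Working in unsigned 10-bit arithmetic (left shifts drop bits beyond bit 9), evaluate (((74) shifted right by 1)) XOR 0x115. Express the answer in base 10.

74 = 0001001010
→ shifted right by 1 → 0000100101 = 37
0x115 = 0100010101
→ XOR → 0100110000 = 304

304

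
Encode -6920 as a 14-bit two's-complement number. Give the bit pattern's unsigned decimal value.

6920 in 14 bits: 01101100001000
Invert: 10010011110111
Add 1:  10010011111000 = 9464
(Check: 2^14 - 6920 = 16384 - 6920 = 9464.)

9464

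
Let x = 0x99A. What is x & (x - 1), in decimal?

2456

x = 100110011010 = 2458
x - 1 = 100110011001
AND   = 100110011000 = 2456
(x & (x - 1) clears the lowest set bit of x.)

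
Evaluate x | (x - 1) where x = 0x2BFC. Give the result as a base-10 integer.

11263

x = 10101111111100 = 11260
x - 1 = 10101111111011
OR    = 10101111111111 = 11263
(x | (x - 1) sets all bits below the lowest set bit.)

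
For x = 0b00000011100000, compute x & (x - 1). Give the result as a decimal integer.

x = 11100000 = 224
x - 1 = 11011111
AND   = 11000000 = 192
(x & (x - 1) clears the lowest set bit of x.)

192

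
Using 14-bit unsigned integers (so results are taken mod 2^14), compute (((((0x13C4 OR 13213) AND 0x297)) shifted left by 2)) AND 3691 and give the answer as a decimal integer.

2624

0x13C4 = 01001111000100
13213 = 11001110011101
→ OR → 11001111011101 = 13277
0x297 = 00001010010111
→ AND → 00001010010101 = 661
→ shifted left by 2 (mod 2^14) → 00101001010100 = 2644
3691 = 00111001101011
→ AND → 00101001000000 = 2624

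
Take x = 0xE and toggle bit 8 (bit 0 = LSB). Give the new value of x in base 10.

270

x = 0000001110
bit 8 is currently 0; toggle it via x ^ (1 << 8) = x ^ 256
→ 0100001110 = 270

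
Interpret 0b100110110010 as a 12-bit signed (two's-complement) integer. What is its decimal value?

pattern = 100110110010 (MSB is 1 ⇒ negative)
Invert: 011001001101, add 1 → 011001001110 = 1614, so the value is -1614.
(Equivalently: 2482 - 2^12 = 2482 - 4096 = -1614.)

-1614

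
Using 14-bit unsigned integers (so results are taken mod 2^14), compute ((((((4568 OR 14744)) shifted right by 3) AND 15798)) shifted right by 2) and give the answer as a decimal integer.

4568 = 01000111011000
14744 = 11100110011000
→ OR → 11100111011000 = 14808
→ shifted right by 3 → 00011100111011 = 1851
15798 = 11110110110110
→ AND → 00010100110010 = 1330
→ shifted right by 2 → 00000101001100 = 332

332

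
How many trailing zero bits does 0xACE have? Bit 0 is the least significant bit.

1

0xACE = 101011001110
Trailing zeros: 1, so the lowest set bit is bit 1 (value 2).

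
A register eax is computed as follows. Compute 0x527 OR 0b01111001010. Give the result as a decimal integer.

0x527 = 10100100111
b = 01111001010
 OR → 11111101111 = 2031

2031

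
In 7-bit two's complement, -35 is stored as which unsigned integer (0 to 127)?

93

35 in 7 bits: 0100011
Invert: 1011100
Add 1:  1011101 = 93
(Check: 2^7 - 35 = 128 - 35 = 93.)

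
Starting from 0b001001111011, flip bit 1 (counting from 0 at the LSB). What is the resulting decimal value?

633

x = 001001111011
bit 1 is currently 1; toggle it via x ^ (1 << 1) = x ^ 2
→ 001001111001 = 633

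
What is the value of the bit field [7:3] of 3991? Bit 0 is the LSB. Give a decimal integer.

v = 000111110010111
Shift right by 3: 000111110010
Mask low 5 bits: 10010 = 18

18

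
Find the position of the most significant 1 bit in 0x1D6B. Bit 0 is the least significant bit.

0x1D6B = 1110101101011
The topmost 1 is at position 12 (since 2^12 = 4096 ≤ 7531 < 8192).

12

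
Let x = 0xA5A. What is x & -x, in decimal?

2

x = 101001011010 = 2650
-x (two's complement) = …010110100110
AND   = 000000000010 = 2
(x & -x isolates the lowest set bit of x.)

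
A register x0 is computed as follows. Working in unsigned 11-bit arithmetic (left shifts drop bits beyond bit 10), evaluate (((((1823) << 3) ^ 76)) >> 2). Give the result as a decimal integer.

45

1823 = 11100011111
→ << 3 (mod 2^11) → 00011111000 = 248
76 = 00001001100
→ ^ → 00010110100 = 180
→ >> 2 → 00000101101 = 45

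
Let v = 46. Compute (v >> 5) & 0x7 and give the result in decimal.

1

v = 00101110
Shift right by 5: 001
Mask low 3 bits: 001 = 1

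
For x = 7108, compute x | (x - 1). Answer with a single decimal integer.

x = 1101111000100 = 7108
x - 1 = 1101111000011
OR    = 1101111000111 = 7111
(x | (x - 1) sets all bits below the lowest set bit.)

7111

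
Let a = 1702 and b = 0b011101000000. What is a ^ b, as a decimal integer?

1702 = 11010100110
b = 11101000000
XOR → 00111100110 = 486

486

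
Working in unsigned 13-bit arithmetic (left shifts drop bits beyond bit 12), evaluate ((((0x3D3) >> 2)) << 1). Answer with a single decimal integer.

0x3D3 = 0001111010011
→ >> 2 → 0000011110100 = 244
→ << 1 (mod 2^13) → 0000111101000 = 488

488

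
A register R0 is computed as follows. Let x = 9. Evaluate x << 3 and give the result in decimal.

9 = 0001001
shift left by 3 → 1001000 = 72
(equivalently, 9 × 2^3 = 9 × 8)

72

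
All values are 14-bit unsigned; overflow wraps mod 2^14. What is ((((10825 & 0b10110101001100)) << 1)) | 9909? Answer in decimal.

10825 = 10101001001001
0b10110101001100 = 10110101001100
→ & → 10100001001000 = 10312
→ << 1 (mod 2^14) → 01000010010000 = 4240
9909 = 10011010110101
→ | → 11011010110101 = 14005

14005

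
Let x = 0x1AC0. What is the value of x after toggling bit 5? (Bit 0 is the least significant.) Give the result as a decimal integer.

x = 01101011000000
bit 5 is currently 0; toggle it via x ^ (1 << 5) = x ^ 32
→ 01101011100000 = 6880

6880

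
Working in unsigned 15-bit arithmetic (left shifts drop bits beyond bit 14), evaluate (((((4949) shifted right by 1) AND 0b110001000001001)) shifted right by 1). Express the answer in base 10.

4

4949 = 001001101010101
→ shifted right by 1 → 000100110101010 = 2474
0b110001000001001 = 110001000001001
→ AND → 000000000001000 = 8
→ shifted right by 1 → 000000000000100 = 4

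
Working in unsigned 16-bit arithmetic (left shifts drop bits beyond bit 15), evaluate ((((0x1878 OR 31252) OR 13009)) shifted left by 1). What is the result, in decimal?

62970

0x1878 = 0001100001111000
31252 = 0111101000010100
→ OR → 0111101001111100 = 31356
13009 = 0011001011010001
→ OR → 0111101011111101 = 31485
→ shifted left by 1 (mod 2^16) → 1111010111111010 = 62970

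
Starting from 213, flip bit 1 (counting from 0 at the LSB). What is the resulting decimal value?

215

x = 11010101
bit 1 is currently 0; toggle it via x ^ (1 << 1) = x ^ 2
→ 11010111 = 215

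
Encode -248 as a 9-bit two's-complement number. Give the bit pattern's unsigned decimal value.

264

248 in 9 bits: 011111000
Invert: 100000111
Add 1:  100001000 = 264
(Check: 2^9 - 248 = 512 - 248 = 264.)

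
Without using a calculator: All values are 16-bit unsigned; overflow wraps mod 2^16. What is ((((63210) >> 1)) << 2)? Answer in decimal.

60884

63210 = 1111011011101010
→ >> 1 → 0111101101110101 = 31605
→ << 2 (mod 2^16) → 1110110111010100 = 60884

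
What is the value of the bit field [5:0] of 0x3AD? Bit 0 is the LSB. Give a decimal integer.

45

v = 1110101101
Shift right by 0: 1110101101
Mask low 6 bits: 101101 = 45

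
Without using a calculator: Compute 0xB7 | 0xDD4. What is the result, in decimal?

0xB7 = 000010110111
0xDD4 = 110111010100
 OR → 110111110111 = 3575

3575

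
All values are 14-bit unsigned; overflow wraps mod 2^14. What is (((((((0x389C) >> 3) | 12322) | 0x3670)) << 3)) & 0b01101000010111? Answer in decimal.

6672

0x389C = 11100010011100
→ >> 3 → 00011100010011 = 1811
12322 = 11000000100010
→ | → 11011100110011 = 14131
0x3670 = 11011001110000
→ | → 11011101110011 = 14195
→ << 3 (mod 2^14) → 11101110011000 = 15256
0b01101000010111 = 01101000010111
→ & → 01101000010000 = 6672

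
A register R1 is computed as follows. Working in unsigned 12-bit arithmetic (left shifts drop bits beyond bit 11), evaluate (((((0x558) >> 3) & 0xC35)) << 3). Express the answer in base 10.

0x558 = 010101011000
→ >> 3 → 000010101011 = 171
0xC35 = 110000110101
→ & → 000000100001 = 33
→ << 3 (mod 2^12) → 000100001000 = 264

264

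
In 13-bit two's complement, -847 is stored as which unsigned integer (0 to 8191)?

7345

847 in 13 bits: 0001101001111
Invert: 1110010110000
Add 1:  1110010110001 = 7345
(Check: 2^13 - 847 = 8192 - 847 = 7345.)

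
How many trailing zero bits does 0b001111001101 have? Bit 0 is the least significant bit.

0

0b001111001101 = 1111001101
Trailing zeros: 0, so the lowest set bit is bit 0 (value 1).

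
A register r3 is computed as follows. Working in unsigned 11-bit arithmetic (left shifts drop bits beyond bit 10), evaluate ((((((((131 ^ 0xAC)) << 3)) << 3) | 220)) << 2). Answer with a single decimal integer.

1904

131 = 00010000011
0xAC = 00010101100
→ ^ → 00000101111 = 47
→ << 3 (mod 2^11) → 00101111000 = 376
→ << 3 (mod 2^11) → 01111000000 = 960
220 = 00011011100
→ | → 01111011100 = 988
→ << 2 (mod 2^11) → 11101110000 = 1904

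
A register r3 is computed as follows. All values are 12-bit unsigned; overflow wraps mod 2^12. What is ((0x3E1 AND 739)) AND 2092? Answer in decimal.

0x3E1 = 001111100001
739 = 001011100011
→ AND → 001011100001 = 737
2092 = 100000101100
→ AND → 000000100000 = 32

32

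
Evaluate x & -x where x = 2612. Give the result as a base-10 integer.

4

x = 101000110100 = 2612
-x (two's complement) = …010111001100
AND   = 000000000100 = 4
(x & -x isolates the lowest set bit of x.)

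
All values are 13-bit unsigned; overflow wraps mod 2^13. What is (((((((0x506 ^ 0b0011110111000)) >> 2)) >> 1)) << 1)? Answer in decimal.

174

0x506 = 0010100000110
0b0011110111000 = 0011110111000
→ ^ → 0001010111110 = 702
→ >> 2 → 0000010101111 = 175
→ >> 1 → 0000001010111 = 87
→ << 1 (mod 2^13) → 0000010101110 = 174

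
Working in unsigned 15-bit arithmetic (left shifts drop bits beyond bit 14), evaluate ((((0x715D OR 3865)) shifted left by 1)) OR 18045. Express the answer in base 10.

32511

0x715D = 111000101011101
3865 = 000111100011001
→ OR → 111111101011101 = 32605
→ shifted left by 1 (mod 2^15) → 111111010111010 = 32442
18045 = 100011001111101
→ OR → 111111011111111 = 32511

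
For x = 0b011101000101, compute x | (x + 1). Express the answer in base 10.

x = 11101000101 = 1861
x + 1 = 11101000110
OR    = 11101000111 = 1863
(x | (x + 1) sets the lowest cleared bit.)

1863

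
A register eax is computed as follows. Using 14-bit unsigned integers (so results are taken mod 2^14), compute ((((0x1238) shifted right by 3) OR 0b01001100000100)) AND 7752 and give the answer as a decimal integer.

4672

0x1238 = 01001000111000
→ shifted right by 3 → 00001001000111 = 583
0b01001100000100 = 01001100000100
→ OR → 01001101000111 = 4935
7752 = 01111001001000
→ AND → 01001001000000 = 4672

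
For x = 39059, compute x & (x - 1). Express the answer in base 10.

x = 1001100010010011 = 39059
x - 1 = 1001100010010010
AND   = 1001100010010010 = 39058
(x & (x - 1) clears the lowest set bit of x.)

39058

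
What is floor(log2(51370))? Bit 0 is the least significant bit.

51370 = 1100100010101010
The topmost 1 is at position 15 (since 2^15 = 32768 ≤ 51370 < 65536).

15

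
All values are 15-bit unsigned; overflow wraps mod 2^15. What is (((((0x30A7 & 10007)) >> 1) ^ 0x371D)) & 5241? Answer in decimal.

0x30A7 = 011000010100111
10007 = 010011100010111
→ & → 010000000000111 = 8199
→ >> 1 → 001000000000011 = 4099
0x371D = 011011100011101
→ ^ → 010011100011110 = 10014
5241 = 001010001111001
→ & → 000010000011000 = 1048

1048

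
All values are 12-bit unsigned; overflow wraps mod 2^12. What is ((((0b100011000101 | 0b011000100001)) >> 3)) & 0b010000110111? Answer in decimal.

0b100011000101 = 100011000101
0b011000100001 = 011000100001
→ | → 111011100101 = 3813
→ >> 3 → 000111011100 = 476
0b010000110111 = 010000110111
→ & → 000000010100 = 20

20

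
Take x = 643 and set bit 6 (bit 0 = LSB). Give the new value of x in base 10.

x = 001010000011
bit 6 is currently 0; set it via x | (1 << 6) = x | 64
→ 001011000011 = 707

707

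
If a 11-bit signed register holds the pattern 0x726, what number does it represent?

pattern = 11100100110 (MSB is 1 ⇒ negative)
Invert: 00011011001, add 1 → 00011011010 = 218, so the value is -218.
(Equivalently: 1830 - 2^11 = 1830 - 2048 = -218.)

-218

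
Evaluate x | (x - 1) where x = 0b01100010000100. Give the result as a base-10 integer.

6279

x = 1100010000100 = 6276
x - 1 = 1100010000011
OR    = 1100010000111 = 6279
(x | (x - 1) sets all bits below the lowest set bit.)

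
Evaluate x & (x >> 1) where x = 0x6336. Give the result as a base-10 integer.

8466

x = 110001100110110 = 25398
x>>1 = 011000110011011
AND  = 010000100010010 = 8466
(x & (x >> 1) has a 1 wherever x has two consecutive 1 bits.)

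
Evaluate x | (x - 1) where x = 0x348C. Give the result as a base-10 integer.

x = 11010010001100 = 13452
x - 1 = 11010010001011
OR    = 11010010001111 = 13455
(x | (x - 1) sets all bits below the lowest set bit.)

13455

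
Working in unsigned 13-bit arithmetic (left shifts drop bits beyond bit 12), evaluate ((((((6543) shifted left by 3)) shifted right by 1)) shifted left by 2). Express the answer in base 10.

6384

6543 = 1100110001111
→ shifted left by 3 (mod 2^13) → 0110001111000 = 3192
→ shifted right by 1 → 0011000111100 = 1596
→ shifted left by 2 (mod 2^13) → 1100011110000 = 6384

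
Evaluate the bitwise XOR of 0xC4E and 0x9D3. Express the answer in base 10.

1437

0xC4E = 110001001110
0x9D3 = 100111010011
XOR → 010110011101 = 1437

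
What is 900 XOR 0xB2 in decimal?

900 = 1110000100
0xB2 = 0010110010
XOR → 1100110110 = 822

822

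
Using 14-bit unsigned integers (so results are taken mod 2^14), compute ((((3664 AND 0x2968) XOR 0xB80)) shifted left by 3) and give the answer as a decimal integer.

7680

3664 = 00111001010000
0x2968 = 10100101101000
→ AND → 00100001000000 = 2112
0xB80 = 00101110000000
→ XOR → 00001111000000 = 960
→ shifted left by 3 (mod 2^14) → 01111000000000 = 7680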